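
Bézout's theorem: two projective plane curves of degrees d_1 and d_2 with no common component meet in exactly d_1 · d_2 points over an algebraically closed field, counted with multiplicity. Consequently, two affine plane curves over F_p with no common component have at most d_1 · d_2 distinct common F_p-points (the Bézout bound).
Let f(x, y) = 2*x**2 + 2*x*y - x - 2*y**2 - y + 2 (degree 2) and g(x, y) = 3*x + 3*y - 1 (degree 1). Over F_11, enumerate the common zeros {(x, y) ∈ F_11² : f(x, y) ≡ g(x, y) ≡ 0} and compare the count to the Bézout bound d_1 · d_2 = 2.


Common zeros: ∅; count = 0; Bézout bound = 2.

deg(f) = 2, deg(g) = 1, so Bézout bound = 2.
Scan x ∈ F_11. For each x, list the y ∈ F_11 with f(x, y) ≡ 0 and those with g(x, y) ≡ 0 (mod 11); the common zeros in that column are the intersection.
  x = 0: f ≡ 0 at y ∈ ∅; g ≡ 0 at y ∈ {4}; common: ∅.
  x = 1: f ≡ 0 at y ∈ {7, 10}; g ≡ 0 at y ∈ {3}; common: ∅.
  x = 2: f ≡ 0 at y ∈ ∅; g ≡ 0 at y ∈ {2}; common: ∅.
  x = 3: f ≡ 0 at y ∈ ∅; g ≡ 0 at y ∈ {1}; common: ∅.
  x = 4: f ≡ 0 at y ∈ {3, 6}; g ≡ 0 at y ∈ {0}; common: ∅.
  x = 5: f ≡ 0 at y ∈ ∅; g ≡ 0 at y ∈ {10}; common: ∅.
  x = 6: f ≡ 0 at y ∈ {1, 10}; g ≡ 0 at y ∈ {9}; common: ∅.
  x = 7: f ≡ 0 at y ∈ {6}; g ≡ 0 at y ∈ {8}; common: ∅.
  x = 8: f ≡ 0 at y ∈ ∅; g ≡ 0 at y ∈ {7}; common: ∅.
  x = 9: f ≡ 0 at y ∈ {7}; g ≡ 0 at y ∈ {6}; common: ∅.
  x = 10: f ≡ 0 at y ∈ {1, 3}; g ≡ 0 at y ∈ {5}; common: ∅.
Collecting: common zeros = ∅, so the count is 0.
Comparison with the Bézout bound: 0 ≤ 2 = deg(f)·deg(g), as expected for curves with no common component (the affine F_11-count falls short of the bound because intersections may lie at infinity, over extension fields, or carry multiplicity).


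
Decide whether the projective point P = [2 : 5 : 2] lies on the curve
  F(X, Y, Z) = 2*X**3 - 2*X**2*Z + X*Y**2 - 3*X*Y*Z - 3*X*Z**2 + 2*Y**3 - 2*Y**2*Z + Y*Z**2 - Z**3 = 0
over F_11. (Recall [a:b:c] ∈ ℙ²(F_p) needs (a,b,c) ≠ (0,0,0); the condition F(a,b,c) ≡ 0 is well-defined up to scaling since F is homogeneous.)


F(2,5,2) ≡ 7 (mod 11); P is NOT on the curve.

Evaluate F(2, 5, 2) term-by-term (mod 11).
  2*X**3 ↦ 2·8·1·1 = 16
  -2*X**2*Z ↦ -2·4·1·2 = -16
  X*Y**2 ↦ 1·2·25·1 = 50
  -3*X*Y*Z ↦ -3·2·5·2 = -60
  -3*X*Z**2 ↦ -3·2·1·4 = -24
  2*Y**3 ↦ 2·1·125·1 = 250
  -2*Y**2*Z ↦ -2·1·25·2 = -100
  Y*Z**2 ↦ 1·1·5·4 = 20
  -Z**3 ↦ -1·1·1·8 = -8
Sum: F(2, 5, 2) = (16) + (-16) + (50) + (-60) + (-24) + (250) + (-100) + (20) + (-8) = 128.
Reducing mod 11: 128 ≡ 7 (mod 11).
Since F(a, b, c) ≡ 7 ≠ 0 (mod 11), P does NOT lie on the curve.


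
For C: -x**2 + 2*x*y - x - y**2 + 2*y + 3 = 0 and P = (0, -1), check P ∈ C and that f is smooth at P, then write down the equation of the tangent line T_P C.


Tangent line at P: -3*x + 4*y + 4 = 0.

Step 1: f(0, -1) = 0, so P lies on C.
Step 2: partial derivatives
  f_x(x, y) = -2*x + 2*y - 1, f_y(x, y) = 2*x - 2*y + 2.
  f_x(P) = -3, f_y(P) = 4 (gradient nonzero, so P is smooth).
Step 3: tangent line at P: -3·(x − 0) + 4·(y − -1) = 0.
Expanding: -3*x + 4*y + 4 = 0.


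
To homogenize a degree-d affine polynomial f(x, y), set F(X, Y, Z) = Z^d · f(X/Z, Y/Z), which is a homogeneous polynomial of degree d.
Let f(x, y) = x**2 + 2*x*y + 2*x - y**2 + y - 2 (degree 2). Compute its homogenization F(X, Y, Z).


F(X, Y, Z) = X**2 + 2*X*Y + 2*X*Z - Y**2 + Y*Z - 2*Z**2

deg(f) = 2.
Substitute x = X/Z, y = Y/Z into f, then multiply by Z^2.
  monomial 1·x^2·y^0 ↦ 1·X^2·Y^0·Z^0.
  monomial 2·x^1·y^1 ↦ 2·X^1·Y^1·Z^0.
  monomial 2·x^1·y^0 ↦ 2·X^1·Y^0·Z^1.
  monomial -1·x^0·y^2 ↦ -1·X^0·Y^2·Z^0.
  monomial 1·x^0·y^1 ↦ 1·X^0·Y^1·Z^1.
  monomial -2·x^0·y^0 ↦ -2·X^0·Y^0·Z^2.
Collecting: F(X, Y, Z) = X**2 + 2*X*Y + 2*X*Z - Y**2 + Y*Z - 2*Z**2.


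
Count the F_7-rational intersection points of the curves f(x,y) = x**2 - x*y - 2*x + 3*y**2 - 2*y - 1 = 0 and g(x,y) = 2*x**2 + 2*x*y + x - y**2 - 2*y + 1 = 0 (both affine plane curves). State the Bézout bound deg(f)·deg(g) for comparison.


Common zeros: {(0, 2), (5, 0)}; count = 2; Bézout bound = 4.

deg(f) = 2, deg(g) = 2, so Bézout bound = 4.
Scan x ∈ F_7. For each x, list the y ∈ F_7 with f(x, y) ≡ 0 and those with g(x, y) ≡ 0 (mod 7); the common zeros in that column are the intersection.
  x = 0: f ≡ 0 at y ∈ {1, 2}; g ≡ 0 at y ∈ {2, 3}; common: {2}.
  x = 1: f ≡ 0 at y ∈ ∅; g ≡ 0 at y ∈ {2, 5}; common: ∅.
  x = 2: f ≡ 0 at y ∈ {3}; g ≡ 0 at y ∈ ∅; common: ∅.
  x = 3: f ≡ 0 at y ∈ {1, 3}; g ≡ 0 at y ∈ ∅; common: ∅.
  x = 4: f ≡ 0 at y ∈ {0, 2}; g ≡ 0 at y ∈ {1, 5}; common: ∅.
  x = 5: f ≡ 0 at y ∈ {0}; g ≡ 0 at y ∈ {0, 1}; common: {0}.
  x = 6: f ≡ 0 at y ∈ ∅; g ≡ 0 at y ∈ ∅; common: ∅.
Collecting: common zeros = {(0, 2), (5, 0)}, so the count is 2.
Comparison with the Bézout bound: 2 ≤ 4 = deg(f)·deg(g), as expected for curves with no common component (the affine F_7-count falls short of the bound because intersections may lie at infinity, over extension fields, or carry multiplicity).


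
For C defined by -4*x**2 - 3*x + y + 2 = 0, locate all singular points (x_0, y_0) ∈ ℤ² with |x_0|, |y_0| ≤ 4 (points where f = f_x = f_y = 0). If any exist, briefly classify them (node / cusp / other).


No singular points in the scanned grid; C is smooth there.

Compute partial derivatives:
  f_x = -8*x - 3.
  f_y = 1.
f_y = 1 is a nonzero constant, so f_y never vanishes: no point (x, y) can satisfy f = f_x = f_y = 0. In particular no (x, y) ∈ {−4, ..., 4}² is singular; the curve is smooth.


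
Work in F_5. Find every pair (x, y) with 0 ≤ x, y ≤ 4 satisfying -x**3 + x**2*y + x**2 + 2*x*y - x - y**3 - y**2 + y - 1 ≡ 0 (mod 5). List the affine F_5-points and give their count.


Affine F_5-points: {(1, 1), (2, 1), (3, 3), (4, 1), (4, 2)}; count = 5.

For each of the 25 pairs (x, y) ∈ F_5², evaluate f(x, y) mod 5. Record the zeros.
  x = 0: [0↦4, 1↦3, 2↦4, 3↦1, 4↦3]  zeros at y ∈ ∅
  x = 1: [0↦3, 1↦0, 2↦4, 3↦4, 4↦4]  zeros at y ∈ {1}
  x = 2: [0↦3, 1↦0, 2↦4, 3↦4, 4↦4]  zeros at y ∈ {1}
  x = 3: [0↦3, 1↦2, 2↦3, 3↦0, 4↦2]  zeros at y ∈ {3}
  x = 4: [0↦2, 1↦0, 2↦0, 3↦1, 4↦2]  zeros at y ∈ {1, 2}
Collecting zeros: affine points = {(1, 1), (2, 1), (3, 3), (4, 1), (4, 2)}.
Total count |C(F_5)_aff| = 5.


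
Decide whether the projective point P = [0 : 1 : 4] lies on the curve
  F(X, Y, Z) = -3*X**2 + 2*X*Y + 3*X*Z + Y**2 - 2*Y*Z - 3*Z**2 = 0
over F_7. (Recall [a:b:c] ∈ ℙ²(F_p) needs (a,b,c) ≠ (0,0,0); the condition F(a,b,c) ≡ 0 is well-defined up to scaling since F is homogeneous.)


F(0,1,4) ≡ 1 (mod 7); P is NOT on the curve.

Evaluate F(0, 1, 4) term-by-term (mod 7).
  -3*X**2 ↦ -3·0·1·1 = 0
  2*X*Y ↦ 2·0·1·1 = 0
  3*X*Z ↦ 3·0·1·4 = 0
  Y**2 ↦ 1·1·1·1 = 1
  -2*Y*Z ↦ -2·1·1·4 = -8
  -3*Z**2 ↦ -3·1·1·16 = -48
Sum: F(0, 1, 4) = (0) + (0) + (0) + (1) + (-8) + (-48) = -55.
Reducing mod 7: -55 ≡ 1 (mod 7).
Since F(a, b, c) ≡ 1 ≠ 0 (mod 7), P does NOT lie on the curve.


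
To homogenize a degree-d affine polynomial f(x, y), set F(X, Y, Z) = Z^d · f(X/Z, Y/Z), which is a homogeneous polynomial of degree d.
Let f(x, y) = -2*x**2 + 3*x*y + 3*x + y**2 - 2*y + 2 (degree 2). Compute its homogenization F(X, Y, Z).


F(X, Y, Z) = -2*X**2 + 3*X*Y + 3*X*Z + Y**2 - 2*Y*Z + 2*Z**2

deg(f) = 2.
Substitute x = X/Z, y = Y/Z into f, then multiply by Z^2.
  monomial -2·x^2·y^0 ↦ -2·X^2·Y^0·Z^0.
  monomial 3·x^1·y^1 ↦ 3·X^1·Y^1·Z^0.
  monomial 3·x^1·y^0 ↦ 3·X^1·Y^0·Z^1.
  monomial 1·x^0·y^2 ↦ 1·X^0·Y^2·Z^0.
  monomial -2·x^0·y^1 ↦ -2·X^0·Y^1·Z^1.
  monomial 2·x^0·y^0 ↦ 2·X^0·Y^0·Z^2.
Collecting: F(X, Y, Z) = -2*X**2 + 3*X*Y + 3*X*Z + Y**2 - 2*Y*Z + 2*Z**2.


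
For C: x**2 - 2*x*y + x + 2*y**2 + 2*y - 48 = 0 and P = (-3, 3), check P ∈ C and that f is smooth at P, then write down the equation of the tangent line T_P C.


Tangent line at P: -11*x + 20*y - 93 = 0.

Step 1: f(-3, 3) = 0, so P lies on C.
Step 2: partial derivatives
  f_x(x, y) = 2*x - 2*y + 1, f_y(x, y) = -2*x + 4*y + 2.
  f_x(P) = -11, f_y(P) = 20 (gradient nonzero, so P is smooth).
Step 3: tangent line at P: -11·(x − -3) + 20·(y − 3) = 0.
Expanding: -11*x + 20*y - 93 = 0.


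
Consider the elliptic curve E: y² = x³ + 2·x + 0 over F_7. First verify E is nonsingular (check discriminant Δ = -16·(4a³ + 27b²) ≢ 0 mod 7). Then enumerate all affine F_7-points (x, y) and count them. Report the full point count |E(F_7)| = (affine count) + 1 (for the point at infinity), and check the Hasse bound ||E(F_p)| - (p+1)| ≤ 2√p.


Affine points = {(0, 0), (4, 3), (4, 4), (5, 3), (5, 4), (6, 2), (6, 5)}; affine count = 7; |E(F_7)| = 8.

Discriminant check: Δ ∝ 4a³ + 27b² = 4·2³ + 27·0² = 4·8 + 27·0 ≡ 4 (mod 7). Nonzero ⇒ E is nonsingular.
For each x ∈ F_7, compute rhs = x³ + 2·x + 0 mod 7, then count y ∈ F_7 with y² ≡ rhs.
  x = 0: rhs = 0, matching y values: 0 (1 points).
  x = 1: rhs = 3, matching y values: none (0 points).
  x = 2: rhs = 5, matching y values: none (0 points).
  x = 3: rhs = 5, matching y values: none (0 points).
  x = 4: rhs = 2, matching y values: 3, 4 (2 points).
  x = 5: rhs = 2, matching y values: 3, 4 (2 points).
  x = 6: rhs = 4, matching y values: 2, 5 (2 points).
Total affine count: 7.
Full point count |E(F_7)| = 7 + 1 = 8.
Hasse bound: |8 − (7+1)| = |0| = 0 ≤ 2√7 ≈ 5.2915 ✓.


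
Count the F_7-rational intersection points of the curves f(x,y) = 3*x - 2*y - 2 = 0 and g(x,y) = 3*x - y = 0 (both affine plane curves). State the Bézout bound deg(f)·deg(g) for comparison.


Common zeros: {(4, 5)}; count = 1; Bézout bound = 1.

deg(f) = 1, deg(g) = 1, so Bézout bound = 1.
Scan x ∈ F_7. For each x, list the y ∈ F_7 with f(x, y) ≡ 0 and those with g(x, y) ≡ 0 (mod 7); the common zeros in that column are the intersection.
  x = 0: f ≡ 0 at y ∈ {6}; g ≡ 0 at y ∈ {0}; common: ∅.
  x = 1: f ≡ 0 at y ∈ {4}; g ≡ 0 at y ∈ {3}; common: ∅.
  x = 2: f ≡ 0 at y ∈ {2}; g ≡ 0 at y ∈ {6}; common: ∅.
  x = 3: f ≡ 0 at y ∈ {0}; g ≡ 0 at y ∈ {2}; common: ∅.
  x = 4: f ≡ 0 at y ∈ {5}; g ≡ 0 at y ∈ {5}; common: {5}.
  x = 5: f ≡ 0 at y ∈ {3}; g ≡ 0 at y ∈ {1}; common: ∅.
  x = 6: f ≡ 0 at y ∈ {1}; g ≡ 0 at y ∈ {4}; common: ∅.
Collecting: common zeros = {(4, 5)}, so the count is 1.
Comparison with the Bézout bound: 1 ≤ 1 = deg(f)·deg(g), as expected for curves with no common component (the bound is attained).


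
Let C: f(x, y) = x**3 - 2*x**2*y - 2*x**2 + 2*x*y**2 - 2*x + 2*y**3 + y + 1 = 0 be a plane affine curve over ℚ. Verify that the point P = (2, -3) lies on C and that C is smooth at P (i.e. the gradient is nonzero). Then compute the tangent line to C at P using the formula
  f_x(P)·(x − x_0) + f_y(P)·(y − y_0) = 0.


Tangent line at P: 44*x + 23*y - 19 = 0.

Step 1: f(2, -3) = 0, so P lies on C.
Step 2: partial derivatives
  f_x(x, y) = 3*x**2 - 4*x*y - 4*x + 2*y**2 - 2, f_y(x, y) = -2*x**2 + 4*x*y + 6*y**2 + 1.
  f_x(P) = 44, f_y(P) = 23 (gradient nonzero, so P is smooth).
Step 3: tangent line at P: 44·(x − 2) + 23·(y − -3) = 0.
Expanding: 44*x + 23*y - 19 = 0.


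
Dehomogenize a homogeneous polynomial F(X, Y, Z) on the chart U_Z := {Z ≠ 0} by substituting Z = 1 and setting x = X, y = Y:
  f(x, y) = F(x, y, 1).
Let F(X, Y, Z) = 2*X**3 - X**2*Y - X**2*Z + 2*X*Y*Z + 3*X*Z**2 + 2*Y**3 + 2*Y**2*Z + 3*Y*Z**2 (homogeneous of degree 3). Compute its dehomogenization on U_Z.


f(x, y) = 2*x**3 - x**2*y - x**2 + 2*x*y + 3*x + 2*y**3 + 2*y**2 + 3*y

On U_Z we set Z = 1. Each monomial c·X^i·Y^j·Z^k in F becomes c·x^i·y^j·1^k = c·x^i·y^j.
Substituting Z = 1: F(X, Y, 1) = 2*x**3 - x**2*y - x**2 + 2*x*y + 3*x + 2*y**3 + 2*y**2 + 3*y.
Note: deg(f) ≤ deg(F) = 3; strict inequality happens when F is divisible by Z (lost terms).


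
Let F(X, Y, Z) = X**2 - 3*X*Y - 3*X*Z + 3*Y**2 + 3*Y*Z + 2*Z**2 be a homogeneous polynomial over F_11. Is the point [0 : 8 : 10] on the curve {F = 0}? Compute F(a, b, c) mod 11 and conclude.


F(0,8,10) ≡ 5 (mod 11); P is NOT on the curve.

Evaluate F(0, 8, 10) term-by-term (mod 11).
  X**2 ↦ 1·0·1·1 = 0
  -3*X*Y ↦ -3·0·8·1 = 0
  -3*X*Z ↦ -3·0·1·10 = 0
  3*Y**2 ↦ 3·1·64·1 = 192
  3*Y*Z ↦ 3·1·8·10 = 240
  2*Z**2 ↦ 2·1·1·100 = 200
Sum: F(0, 8, 10) = (0) + (0) + (0) + (192) + (240) + (200) = 632.
Reducing mod 11: 632 ≡ 5 (mod 11).
Since F(a, b, c) ≡ 5 ≠ 0 (mod 11), P does NOT lie on the curve.


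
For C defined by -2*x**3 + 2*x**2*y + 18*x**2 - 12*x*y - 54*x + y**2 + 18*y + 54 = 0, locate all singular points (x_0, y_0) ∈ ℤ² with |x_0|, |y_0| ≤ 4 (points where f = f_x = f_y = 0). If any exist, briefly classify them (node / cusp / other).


Singular points: {(3, 0)}; classification: cusp.

Compute partial derivatives:
  f_x = -6*x**2 + 4*x*y + 36*x - 12*y - 54.
  f_y = 2*x**2 - 12*x + 2*y + 18.
Scan x_0 ∈ {−4, ..., 4}. For each x_0, f_y(x_0, y) is a polynomial in y; find its integer roots y ∈ {−4, ..., 4}, then test f_x and f at those candidates.
  x = -4: f_y(-4, y) = 2*y + 98; no integer root y with |y| ≤ 4.
  x = -3: f_y(-3, y) = 2*y + 72; no integer root y with |y| ≤ 4.
  x = -2: f_y(-2, y) = 2*y + 50; no integer root y with |y| ≤ 4.
  x = -1: f_y(-1, y) = 2*y + 32; no integer root y with |y| ≤ 4.
  x = 0: f_y(0, y) = 2*y + 18; no integer root y with |y| ≤ 4.
  x = 1: f_y(1, y) = 2*y + 8; vanishes at y ∈ {-4}. (1, -4): f_x = 8 ≠ 0.
  x = 2: f_y(2, y) = 2*y + 2; vanishes at y ∈ {-1}. (2, -1): f_x = -2 ≠ 0.
  x = 3: f_y(3, y) = 2*y; vanishes at y ∈ {0}. (3, 0): f_x = 0, f = 0 — SINGULAR.
  x = 4: f_y(4, y) = 2*y + 2; vanishes at y ∈ {-1}. (4, -1): f_x = -10 ≠ 0.
Only singular point on the grid: (3, 0).
Classify: substitute x = 3 + u, y = 0 + v and expand: f = -2*u**3 + 2*u**2*v + v**2.
No constant or linear terms (consistent with a singular point). Quadratic part: v**2. Cubic part: -2*u**3 + 2*u**2*v.
The quadratic part v**2 is a perfect square, so there is a single (double) tangent line v = 0, i.e. y = 0. Restricting the cubic part to that line (v = 0) leaves -2*u**3 ≠ 0, so f is not divisible by v and the branch is v² ≈ 2*u**3 to lowest order — this is a cusp.
Classification: cusp.


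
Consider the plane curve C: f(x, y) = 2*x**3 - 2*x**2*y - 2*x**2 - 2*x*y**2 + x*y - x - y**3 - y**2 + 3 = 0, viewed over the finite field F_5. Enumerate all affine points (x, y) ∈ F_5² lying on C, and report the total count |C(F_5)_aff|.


Affine F_5-points: {(1, 2), (1, 3), (3, 2), (3, 4), (4, 0), (4, 2), (4, 4)}; count = 7.

For each of the 25 pairs (x, y) ∈ F_5², evaluate f(x, y) mod 5. Record the zeros.
  x = 0: [0↦3, 1↦1, 2↦1, 3↦2, 4↦3]  zeros at y ∈ ∅
  x = 1: [0↦2, 1↦2, 2↦0, 3↦0, 4↦1]  zeros at y ∈ {2, 3}
  x = 2: [0↦4, 1↦2, 2↦4, 3↦4, 4↦1]  zeros at y ∈ ∅
  x = 3: [0↦1, 1↦3, 2↦0, 3↦1, 4↦0]  zeros at y ∈ {2, 4}
  x = 4: [0↦0, 1↦2, 2↦0, 3↦3, 4↦0]  zeros at y ∈ {0, 2, 4}
Collecting zeros: affine points = {(1, 2), (1, 3), (3, 2), (3, 4), (4, 0), (4, 2), (4, 4)}.
Total count |C(F_5)_aff| = 7.


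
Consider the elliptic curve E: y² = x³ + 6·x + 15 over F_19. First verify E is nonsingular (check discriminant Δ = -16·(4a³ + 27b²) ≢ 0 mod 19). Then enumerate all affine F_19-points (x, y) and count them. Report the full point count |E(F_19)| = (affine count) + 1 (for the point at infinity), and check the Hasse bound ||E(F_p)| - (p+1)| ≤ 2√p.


Affine points = {(2, 4), (2, 15), (6, 1), (6, 18), (7, 1), (7, 18), (8, 9), (8, 10), (9, 0), (10, 7), (10, 12), (11, 5), (11, 14)}; affine count = 13; |E(F_19)| = 14.

Discriminant check: Δ ∝ 4a³ + 27b² = 4·6³ + 27·15² = 4·216 + 27·225 ≡ 4 (mod 19). Nonzero ⇒ E is nonsingular.
For each x ∈ F_19, compute rhs = x³ + 6·x + 15 mod 19, then count y ∈ F_19 with y² ≡ rhs.
  x = 0: rhs = 15, matching y values: none (0 points).
  x = 1: rhs = 3, matching y values: none (0 points).
  x = 2: rhs = 16, matching y values: 4, 15 (2 points).
  x = 3: rhs = 3, matching y values: none (0 points).
  x = 4: rhs = 8, matching y values: none (0 points).
  x = 5: rhs = 18, matching y values: none (0 points).
  x = 6: rhs = 1, matching y values: 1, 18 (2 points).
  x = 7: rhs = 1, matching y values: 1, 18 (2 points).
  x = 8: rhs = 5, matching y values: 9, 10 (2 points).
  x = 9: rhs = 0, matching y values: 0 (1 points).
  x = 10: rhs = 11, matching y values: 7, 12 (2 points).
  x = 11: rhs = 6, matching y values: 5, 14 (2 points).
  x = 12: rhs = 10, matching y values: none (0 points).
  x = 13: rhs = 10, matching y values: none (0 points).
  x = 14: rhs = 12, matching y values: none (0 points).
  x = 15: rhs = 3, matching y values: none (0 points).
  x = 16: rhs = 8, matching y values: none (0 points).
  x = 17: rhs = 14, matching y values: none (0 points).
  x = 18: rhs = 8, matching y values: none (0 points).
Total affine count: 13.
Full point count |E(F_19)| = 13 + 1 = 14.
Hasse bound: |14 − (19+1)| = |-6| = 6 ≤ 2√19 ≈ 8.7178 ✓.


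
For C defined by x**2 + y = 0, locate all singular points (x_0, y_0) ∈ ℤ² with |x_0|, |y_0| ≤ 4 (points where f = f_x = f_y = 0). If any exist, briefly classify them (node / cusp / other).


No singular points in the scanned grid; C is smooth there.

Compute partial derivatives:
  f_x = 2*x.
  f_y = 1.
f_y = 1 is a nonzero constant, so f_y never vanishes: no point (x, y) can satisfy f = f_x = f_y = 0. In particular no (x, y) ∈ {−4, ..., 4}² is singular; the curve is smooth.


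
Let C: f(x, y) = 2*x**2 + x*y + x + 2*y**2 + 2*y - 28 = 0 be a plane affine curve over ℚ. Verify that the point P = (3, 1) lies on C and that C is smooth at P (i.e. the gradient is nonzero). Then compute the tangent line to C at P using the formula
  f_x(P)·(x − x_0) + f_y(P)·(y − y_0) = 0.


Tangent line at P: 14*x + 9*y - 51 = 0.

Step 1: f(3, 1) = 0, so P lies on C.
Step 2: partial derivatives
  f_x(x, y) = 4*x + y + 1, f_y(x, y) = x + 4*y + 2.
  f_x(P) = 14, f_y(P) = 9 (gradient nonzero, so P is smooth).
Step 3: tangent line at P: 14·(x − 3) + 9·(y − 1) = 0.
Expanding: 14*x + 9*y - 51 = 0.


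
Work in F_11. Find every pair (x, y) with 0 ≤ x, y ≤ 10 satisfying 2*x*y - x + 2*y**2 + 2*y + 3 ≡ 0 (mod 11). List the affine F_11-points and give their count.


Affine F_11-points: {(1, 10), (3, 0), (3, 7), (4, 1), (4, 5), (6, 2), (8, 4), (8, 9), (10, 3), (10, 8)}; count = 10.

For each of the 121 pairs (x, y) ∈ F_11², evaluate f(x, y) mod 11. Record the zeros.
  x = 0: [0↦3, 1↦7, 2↦4, 3↦5, 4↦10, 5↦8, 6↦10, 7↦5, 8↦4, 9↦7, 10↦3]  zeros at y ∈ ∅
  x = 1: [0↦2, 1↦8, 2↦7, 3↦10, 4↦6, 5↦6, 6↦10, 7↦7, 8↦8, 9↦2, 10↦0]  zeros at y ∈ {10}
  x = 2: [0↦1, 1↦9, 2↦10, 3↦4, 4↦2, 5↦4, 6↦10, 7↦9, 8↦1, 9↦8, 10↦8]  zeros at y ∈ ∅
  x = 3: [0↦0, 1↦10, 2↦2, 3↦9, 4↦9, 5↦2, 6↦10, 7↦0, 8↦5, 9↦3, 10↦5]  zeros at y ∈ {0, 7}
  x = 4: [0↦10, 1↦0, 2↦5, 3↦3, 4↦5, 5↦0, 6↦10, 7↦2, 8↦9, 9↦9, 10↦2]  zeros at y ∈ {1, 5}
  x = 5: [0↦9, 1↦1, 2↦8, 3↦8, 4↦1, 5↦9, 6↦10, 7↦4, 8↦2, 9↦4, 10↦10]  zeros at y ∈ ∅
  x = 6: [0↦8, 1↦2, 2↦0, 3↦2, 4↦8, 5↦7, 6↦10, 7↦6, 8↦6, 9↦10, 10↦7]  zeros at y ∈ {2}
  x = 7: [0↦7, 1↦3, 2↦3, 3↦7, 4↦4, 5↦5, 6↦10, 7↦8, 8↦10, 9↦5, 10↦4]  zeros at y ∈ ∅
  x = 8: [0↦6, 1↦4, 2↦6, 3↦1, 4↦0, 5↦3, 6↦10, 7↦10, 8↦3, 9↦0, 10↦1]  zeros at y ∈ {4, 9}
  x = 9: [0↦5, 1↦5, 2↦9, 3↦6, 4↦7, 5↦1, 6↦10, 7↦1, 8↦7, 9↦6, 10↦9]  zeros at y ∈ ∅
  x = 10: [0↦4, 1↦6, 2↦1, 3↦0, 4↦3, 5↦10, 6↦10, 7↦3, 8↦0, 9↦1, 10↦6]  zeros at y ∈ {3, 8}
Collecting zeros: affine points = {(1, 10), (3, 0), (3, 7), (4, 1), (4, 5), (6, 2), (8, 4), (8, 9), (10, 3), (10, 8)}.
Total count |C(F_11)_aff| = 10.


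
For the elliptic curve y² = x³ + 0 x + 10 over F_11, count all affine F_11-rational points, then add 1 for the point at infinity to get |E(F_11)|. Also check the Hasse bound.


Affine points = {(1, 0), (3, 2), (3, 9), (5, 5), (5, 6), (7, 1), (7, 10), (8, 4), (8, 7), (10, 3), (10, 8)}; affine count = 11; |E(F_11)| = 12.

Discriminant check: Δ ∝ 4a³ + 27b² = 4·0³ + 27·10² = 4·0 + 27·100 ≡ 5 (mod 11). Nonzero ⇒ E is nonsingular.
For each x ∈ F_11, compute rhs = x³ + 0·x + 10 mod 11, then count y ∈ F_11 with y² ≡ rhs.
  x = 0: rhs = 10, matching y values: none (0 points).
  x = 1: rhs = 0, matching y values: 0 (1 points).
  x = 2: rhs = 7, matching y values: none (0 points).
  x = 3: rhs = 4, matching y values: 2, 9 (2 points).
  x = 4: rhs = 8, matching y values: none (0 points).
  x = 5: rhs = 3, matching y values: 5, 6 (2 points).
  x = 6: rhs = 6, matching y values: none (0 points).
  x = 7: rhs = 1, matching y values: 1, 10 (2 points).
  x = 8: rhs = 5, matching y values: 4, 7 (2 points).
  x = 9: rhs = 2, matching y values: none (0 points).
  x = 10: rhs = 9, matching y values: 3, 8 (2 points).
Total affine count: 11.
Full point count |E(F_11)| = 11 + 1 = 12.
Hasse bound: |12 − (11+1)| = |0| = 0 ≤ 2√11 ≈ 6.6332 ✓.


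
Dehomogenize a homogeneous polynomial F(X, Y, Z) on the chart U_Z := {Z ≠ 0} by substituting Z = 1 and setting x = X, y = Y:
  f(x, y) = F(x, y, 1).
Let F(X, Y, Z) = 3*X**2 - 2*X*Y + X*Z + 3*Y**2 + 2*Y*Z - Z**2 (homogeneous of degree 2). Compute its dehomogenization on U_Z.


f(x, y) = 3*x**2 - 2*x*y + x + 3*y**2 + 2*y - 1

On U_Z we set Z = 1. Each monomial c·X^i·Y^j·Z^k in F becomes c·x^i·y^j·1^k = c·x^i·y^j.
Substituting Z = 1: F(X, Y, 1) = 3*x**2 - 2*x*y + x + 3*y**2 + 2*y - 1.
Note: deg(f) ≤ deg(F) = 2; strict inequality happens when F is divisible by Z (lost terms).


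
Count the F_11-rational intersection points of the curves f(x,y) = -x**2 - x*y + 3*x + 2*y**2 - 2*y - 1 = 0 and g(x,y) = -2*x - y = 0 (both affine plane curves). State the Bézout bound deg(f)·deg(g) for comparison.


Common zeros: ∅; count = 0; Bézout bound = 2.

deg(f) = 2, deg(g) = 1, so Bézout bound = 2.
Scan x ∈ F_11. For each x, list the y ∈ F_11 with f(x, y) ≡ 0 and those with g(x, y) ≡ 0 (mod 11); the common zeros in that column are the intersection.
  x = 0: f ≡ 0 at y ∈ {3, 9}; g ≡ 0 at y ∈ {0}; common: ∅.
  x = 1: f ≡ 0 at y ∈ {1, 6}; g ≡ 0 at y ∈ {9}; common: ∅.
  x = 2: f ≡ 0 at y ∈ ∅; g ≡ 0 at y ∈ {7}; common: ∅.
  x = 3: f ≡ 0 at y ∈ {4}; g ≡ 0 at y ∈ {5}; common: ∅.
  x = 4: f ≡ 0 at y ∈ ∅; g ≡ 0 at y ∈ {3}; common: ∅.
  x = 5: f ≡ 0 at y ∈ {0, 9}; g ≡ 0 at y ∈ {1}; common: ∅.
  x = 6: f ≡ 0 at y ∈ ∅; g ≡ 0 at y ∈ {10}; common: ∅.
  x = 7: f ≡ 0 at y ∈ {4, 6}; g ≡ 0 at y ∈ {8}; common: ∅.
  x = 8: f ≡ 0 at y ∈ ∅; g ≡ 0 at y ∈ {6}; common: ∅.
  x = 9: f ≡ 0 at y ∈ {0}; g ≡ 0 at y ∈ {4}; common: ∅.
  x = 10: f ≡ 0 at y ∈ ∅; g ≡ 0 at y ∈ {2}; common: ∅.
Collecting: common zeros = ∅, so the count is 0.
Comparison with the Bézout bound: 0 ≤ 2 = deg(f)·deg(g), as expected for curves with no common component (the affine F_11-count falls short of the bound because intersections may lie at infinity, over extension fields, or carry multiplicity).


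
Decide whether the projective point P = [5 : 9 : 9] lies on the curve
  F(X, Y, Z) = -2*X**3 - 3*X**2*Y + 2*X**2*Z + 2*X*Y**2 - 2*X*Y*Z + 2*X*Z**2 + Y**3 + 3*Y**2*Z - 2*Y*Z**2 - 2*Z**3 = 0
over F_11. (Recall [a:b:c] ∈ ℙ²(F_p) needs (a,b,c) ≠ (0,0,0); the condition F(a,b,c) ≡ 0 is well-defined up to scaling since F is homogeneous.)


F(5,9,9) ≡ 5 (mod 11); P is NOT on the curve.

Evaluate F(5, 9, 9) term-by-term (mod 11).
  -2*X**3 ↦ -2·125·1·1 = -250
  -3*X**2*Y ↦ -3·25·9·1 = -675
  2*X**2*Z ↦ 2·25·1·9 = 450
  2*X*Y**2 ↦ 2·5·81·1 = 810
  -2*X*Y*Z ↦ -2·5·9·9 = -810
  2*X*Z**2 ↦ 2·5·1·81 = 810
  Y**3 ↦ 1·1·729·1 = 729
  3*Y**2*Z ↦ 3·1·81·9 = 2187
  -2*Y*Z**2 ↦ -2·1·9·81 = -1458
  -2*Z**3 ↦ -2·1·1·729 = -1458
Sum: F(5, 9, 9) = (-250) + (-675) + (450) + (810) + (-810) + (810) + (729) + (2187) + (-1458) + (-1458) = 335.
Reducing mod 11: 335 ≡ 5 (mod 11).
Since F(a, b, c) ≡ 5 ≠ 0 (mod 11), P does NOT lie on the curve.


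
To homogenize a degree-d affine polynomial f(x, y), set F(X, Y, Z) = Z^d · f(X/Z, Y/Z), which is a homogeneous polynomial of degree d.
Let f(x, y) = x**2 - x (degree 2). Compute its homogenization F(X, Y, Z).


F(X, Y, Z) = X**2 - X*Z

deg(f) = 2.
Substitute x = X/Z, y = Y/Z into f, then multiply by Z^2.
  monomial 1·x^2·y^0 ↦ 1·X^2·Y^0·Z^0.
  monomial -1·x^1·y^0 ↦ -1·X^1·Y^0·Z^1.
Collecting: F(X, Y, Z) = X**2 - X*Z.


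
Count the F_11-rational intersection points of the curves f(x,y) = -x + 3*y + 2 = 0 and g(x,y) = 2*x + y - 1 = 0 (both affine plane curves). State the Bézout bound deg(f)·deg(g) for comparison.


Common zeros: {(7, 9)}; count = 1; Bézout bound = 1.

deg(f) = 1, deg(g) = 1, so Bézout bound = 1.
Scan x ∈ F_11. For each x, list the y ∈ F_11 with f(x, y) ≡ 0 and those with g(x, y) ≡ 0 (mod 11); the common zeros in that column are the intersection.
  x = 0: f ≡ 0 at y ∈ {3}; g ≡ 0 at y ∈ {1}; common: ∅.
  x = 1: f ≡ 0 at y ∈ {7}; g ≡ 0 at y ∈ {10}; common: ∅.
  x = 2: f ≡ 0 at y ∈ {0}; g ≡ 0 at y ∈ {8}; common: ∅.
  x = 3: f ≡ 0 at y ∈ {4}; g ≡ 0 at y ∈ {6}; common: ∅.
  x = 4: f ≡ 0 at y ∈ {8}; g ≡ 0 at y ∈ {4}; common: ∅.
  x = 5: f ≡ 0 at y ∈ {1}; g ≡ 0 at y ∈ {2}; common: ∅.
  x = 6: f ≡ 0 at y ∈ {5}; g ≡ 0 at y ∈ {0}; common: ∅.
  x = 7: f ≡ 0 at y ∈ {9}; g ≡ 0 at y ∈ {9}; common: {9}.
  x = 8: f ≡ 0 at y ∈ {2}; g ≡ 0 at y ∈ {7}; common: ∅.
  x = 9: f ≡ 0 at y ∈ {6}; g ≡ 0 at y ∈ {5}; common: ∅.
  x = 10: f ≡ 0 at y ∈ {10}; g ≡ 0 at y ∈ {3}; common: ∅.
Collecting: common zeros = {(7, 9)}, so the count is 1.
Comparison with the Bézout bound: 1 ≤ 1 = deg(f)·deg(g), as expected for curves with no common component (the bound is attained).


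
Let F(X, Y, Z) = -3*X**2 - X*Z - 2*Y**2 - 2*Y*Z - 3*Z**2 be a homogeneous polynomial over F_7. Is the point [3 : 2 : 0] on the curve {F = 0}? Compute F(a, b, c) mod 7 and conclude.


F(3,2,0) ≡ 0 (mod 7); P is on the curve.

Evaluate F(3, 2, 0) term-by-term (mod 7).
  -3*X**2 ↦ -3·9·1·1 = -27
  -X*Z ↦ -1·3·1·0 = 0
  -2*Y**2 ↦ -2·1·4·1 = -8
  -2*Y*Z ↦ -2·1·2·0 = 0
  -3*Z**2 ↦ -3·1·1·0 = 0
Sum: F(3, 2, 0) = (-27) + (0) + (-8) + (0) + (0) = -35.
Reducing mod 7: -35 ≡ 0 (mod 7).
Since F(a, b, c) ≡ 0 (mod 7), P lies on the curve.


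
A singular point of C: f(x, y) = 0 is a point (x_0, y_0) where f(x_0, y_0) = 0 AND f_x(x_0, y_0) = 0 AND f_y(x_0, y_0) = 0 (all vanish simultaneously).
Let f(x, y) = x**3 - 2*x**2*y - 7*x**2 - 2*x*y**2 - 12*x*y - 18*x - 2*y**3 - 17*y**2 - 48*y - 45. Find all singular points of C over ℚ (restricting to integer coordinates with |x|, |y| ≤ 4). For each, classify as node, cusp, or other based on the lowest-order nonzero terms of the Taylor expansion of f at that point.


Singular points: {(0, -3)}; classification: node.

Compute partial derivatives:
  f_x = 3*x**2 - 4*x*y - 14*x - 2*y**2 - 12*y - 18.
  f_y = -2*x**2 - 4*x*y - 12*x - 6*y**2 - 34*y - 48.
Scan x_0 ∈ {−4, ..., 4}. For each x_0, f_y(x_0, y) is a polynomial in y; find its integer roots y ∈ {−4, ..., 4}, then test f_x and f at those candidates.
  x = -4: f_y(-4, y) = -6*y**2 - 18*y - 32; no integer root y with |y| ≤ 4.
  x = -3: f_y(-3, y) = -6*y**2 - 22*y - 30; no integer root y with |y| ≤ 4.
  x = -2: f_y(-2, y) = -6*y**2 - 26*y - 32; no integer root y with |y| ≤ 4.
  x = -1: f_y(-1, y) = -6*y**2 - 30*y - 38; no integer root y with |y| ≤ 4.
  x = 0: f_y(0, y) = -6*y**2 - 34*y - 48; vanishes at y ∈ {-3}. (0, -3): f_x = 0, f = 0 — SINGULAR.
  x = 1: f_y(1, y) = -6*y**2 - 38*y - 62; no integer root y with |y| ≤ 4.
  x = 2: f_y(2, y) = -6*y**2 - 42*y - 80; no integer root y with |y| ≤ 4.
  x = 3: f_y(3, y) = -6*y**2 - 46*y - 102; no integer root y with |y| ≤ 4.
  x = 4: f_y(4, y) = -6*y**2 - 50*y - 128; no integer root y with |y| ≤ 4.
Only singular point on the grid: (0, -3).
Classify: substitute x = 0 + u, y = -3 + v and expand: f = u**3 - 2*u**2*v - u**2 - 2*u*v**2 - 2*v**3 + v**2.
No constant or linear terms (consistent with a singular point). Quadratic part: -u**2 + v**2. Cubic part: u**3 - 2*u**2*v - 2*u*v**2 - 2*v**3.
The quadratic part v**2 - u**2 = (v − u)(v + u) splits into two distinct linear factors, so there are two distinct tangent lines y − -3 = ±(x − 0) — this is a node (ordinary double point).
Classification: node.


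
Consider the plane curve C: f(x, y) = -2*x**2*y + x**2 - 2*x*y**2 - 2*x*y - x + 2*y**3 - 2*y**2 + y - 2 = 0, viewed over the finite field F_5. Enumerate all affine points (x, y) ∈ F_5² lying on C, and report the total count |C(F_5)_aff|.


Affine F_5-points: {(1, 4), (2, 0), (2, 1), (2, 2), (3, 1), (4, 0)}; count = 6.

For each of the 25 pairs (x, y) ∈ F_5², evaluate f(x, y) mod 5. Record the zeros.
  x = 0: [0↦3, 1↦4, 2↦3, 3↦2, 4↦3]  zeros at y ∈ ∅
  x = 1: [0↦3, 1↦3, 2↦2, 3↦2, 4↦0]  zeros at y ∈ {4}
  x = 2: [0↦0, 1↦0, 2↦0, 3↦2, 4↦3]  zeros at y ∈ {0, 1, 2}
  x = 3: [0↦4, 1↦0, 2↦2, 3↦2, 4↦2]  zeros at y ∈ {1}
  x = 4: [0↦0, 1↦3, 2↦3, 3↦2, 4↦2]  zeros at y ∈ {0}
Collecting zeros: affine points = {(1, 4), (2, 0), (2, 1), (2, 2), (3, 1), (4, 0)}.
Total count |C(F_5)_aff| = 6.


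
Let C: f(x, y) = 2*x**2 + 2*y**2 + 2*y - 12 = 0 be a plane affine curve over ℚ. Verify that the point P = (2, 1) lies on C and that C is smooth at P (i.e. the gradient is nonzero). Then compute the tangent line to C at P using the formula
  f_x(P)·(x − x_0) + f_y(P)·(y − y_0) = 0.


Tangent line at P: 8*x + 6*y - 22 = 0.

Step 1: f(2, 1) = 0, so P lies on C.
Step 2: partial derivatives
  f_x(x, y) = 4*x, f_y(x, y) = 4*y + 2.
  f_x(P) = 8, f_y(P) = 6 (gradient nonzero, so P is smooth).
Step 3: tangent line at P: 8·(x − 2) + 6·(y − 1) = 0.
Expanding: 8*x + 6*y - 22 = 0.


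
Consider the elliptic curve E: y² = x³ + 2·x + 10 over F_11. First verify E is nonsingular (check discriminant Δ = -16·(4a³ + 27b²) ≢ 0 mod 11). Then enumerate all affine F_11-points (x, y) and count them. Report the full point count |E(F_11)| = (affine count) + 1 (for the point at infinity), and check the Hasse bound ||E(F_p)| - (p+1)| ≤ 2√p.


Affine points = {(2, 0), (4, 4), (4, 7), (7, 2), (7, 9), (9, 3), (9, 8)}; affine count = 7; |E(F_11)| = 8.

Discriminant check: Δ ∝ 4a³ + 27b² = 4·2³ + 27·10² = 4·8 + 27·100 ≡ 4 (mod 11). Nonzero ⇒ E is nonsingular.
For each x ∈ F_11, compute rhs = x³ + 2·x + 10 mod 11, then count y ∈ F_11 with y² ≡ rhs.
  x = 0: rhs = 10, matching y values: none (0 points).
  x = 1: rhs = 2, matching y values: none (0 points).
  x = 2: rhs = 0, matching y values: 0 (1 points).
  x = 3: rhs = 10, matching y values: none (0 points).
  x = 4: rhs = 5, matching y values: 4, 7 (2 points).
  x = 5: rhs = 2, matching y values: none (0 points).
  x = 6: rhs = 7, matching y values: none (0 points).
  x = 7: rhs = 4, matching y values: 2, 9 (2 points).
  x = 8: rhs = 10, matching y values: none (0 points).
  x = 9: rhs = 9, matching y values: 3, 8 (2 points).
  x = 10: rhs = 7, matching y values: none (0 points).
Total affine count: 7.
Full point count |E(F_11)| = 7 + 1 = 8.
Hasse bound: |8 − (11+1)| = |-4| = 4 ≤ 2√11 ≈ 6.6332 ✓.


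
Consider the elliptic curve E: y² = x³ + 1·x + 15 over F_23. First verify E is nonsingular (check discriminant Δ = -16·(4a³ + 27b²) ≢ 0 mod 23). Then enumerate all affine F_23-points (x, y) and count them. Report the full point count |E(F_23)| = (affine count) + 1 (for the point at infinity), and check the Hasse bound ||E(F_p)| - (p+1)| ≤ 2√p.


Affine points = {(2, 5), (2, 18), (8, 11), (8, 12), (10, 6), (10, 17), (11, 0), (14, 6), (14, 17), (15, 1), (15, 22), (17, 0), (18, 0), (19, 4), (19, 19), (20, 10), (20, 13), (22, 6), (22, 17)}; affine count = 19; |E(F_23)| = 20.

Discriminant check: Δ ∝ 4a³ + 27b² = 4·1³ + 27·15² = 4·1 + 27·225 ≡ 7 (mod 23). Nonzero ⇒ E is nonsingular.
For each x ∈ F_23, compute rhs = x³ + 1·x + 15 mod 23, then count y ∈ F_23 with y² ≡ rhs.
  x = 0: rhs = 15, matching y values: none (0 points).
  x = 1: rhs = 17, matching y values: none (0 points).
  x = 2: rhs = 2, matching y values: 5, 18 (2 points).
  x = 3: rhs = 22, matching y values: none (0 points).
  x = 4: rhs = 14, matching y values: none (0 points).
  x = 5: rhs = 7, matching y values: none (0 points).
  x = 6: rhs = 7, matching y values: none (0 points).
  x = 7: rhs = 20, matching y values: none (0 points).
  x = 8: rhs = 6, matching y values: 11, 12 (2 points).
  x = 9: rhs = 17, matching y values: none (0 points).
  x = 10: rhs = 13, matching y values: 6, 17 (2 points).
  x = 11: rhs = 0, matching y values: 0 (1 points).
  x = 12: rhs = 7, matching y values: none (0 points).
  x = 13: rhs = 17, matching y values: none (0 points).
  x = 14: rhs = 13, matching y values: 6, 17 (2 points).
  x = 15: rhs = 1, matching y values: 1, 22 (2 points).
  x = 16: rhs = 10, matching y values: none (0 points).
  x = 17: rhs = 0, matching y values: 0 (1 points).
  x = 18: rhs = 0, matching y values: 0 (1 points).
  x = 19: rhs = 16, matching y values: 4, 19 (2 points).
  x = 20: rhs = 8, matching y values: 10, 13 (2 points).
  x = 21: rhs = 5, matching y values: none (0 points).
  x = 22: rhs = 13, matching y values: 6, 17 (2 points).
Total affine count: 19.
Full point count |E(F_23)| = 19 + 1 = 20.
Hasse bound: |20 − (23+1)| = |-4| = 4 ≤ 2√23 ≈ 9.5917 ✓.


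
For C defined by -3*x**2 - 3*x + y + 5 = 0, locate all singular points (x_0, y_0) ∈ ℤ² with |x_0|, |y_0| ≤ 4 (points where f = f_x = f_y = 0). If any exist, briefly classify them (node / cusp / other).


No singular points in the scanned grid; C is smooth there.

Compute partial derivatives:
  f_x = -6*x - 3.
  f_y = 1.
f_y = 1 is a nonzero constant, so f_y never vanishes: no point (x, y) can satisfy f = f_x = f_y = 0. In particular no (x, y) ∈ {−4, ..., 4}² is singular; the curve is smooth.


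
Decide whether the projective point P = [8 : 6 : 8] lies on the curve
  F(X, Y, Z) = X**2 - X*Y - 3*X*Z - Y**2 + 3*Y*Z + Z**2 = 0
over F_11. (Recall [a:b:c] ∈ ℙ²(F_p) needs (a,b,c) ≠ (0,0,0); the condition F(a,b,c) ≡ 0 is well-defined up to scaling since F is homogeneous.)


F(8,6,8) ≡ 7 (mod 11); P is NOT on the curve.

Evaluate F(8, 6, 8) term-by-term (mod 11).
  X**2 ↦ 1·64·1·1 = 64
  -X*Y ↦ -1·8·6·1 = -48
  -3*X*Z ↦ -3·8·1·8 = -192
  -Y**2 ↦ -1·1·36·1 = -36
  3*Y*Z ↦ 3·1·6·8 = 144
  Z**2 ↦ 1·1·1·64 = 64
Sum: F(8, 6, 8) = (64) + (-48) + (-192) + (-36) + (144) + (64) = -4.
Reducing mod 11: -4 ≡ 7 (mod 11).
Since F(a, b, c) ≡ 7 ≠ 0 (mod 11), P does NOT lie on the curve.


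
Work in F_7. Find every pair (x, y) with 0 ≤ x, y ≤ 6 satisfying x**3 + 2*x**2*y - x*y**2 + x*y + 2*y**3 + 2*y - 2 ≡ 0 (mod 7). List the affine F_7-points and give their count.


Affine F_7-points: {(1, 2), (2, 5), (3, 5), (4, 1), (5, 4), (6, 5), (6, 6)}; count = 7.

For each of the 49 pairs (x, y) ∈ F_7², evaluate f(x, y) mod 7. Record the zeros.
  x = 0: [0↦5, 1↦2, 2↦4, 3↦2, 4↦1, 5↦6, 6↦1]  zeros at y ∈ ∅
  x = 1: [0↦6, 1↦5, 2↦0, 3↦3, 4↦5, 5↦4, 6↦5]  zeros at y ∈ {2}
  x = 2: [0↦6, 1↦4, 2↦3, 3↦1, 4↦3, 5↦0, 6↦4]  zeros at y ∈ {5}
  x = 3: [0↦4, 1↦5, 2↦5, 3↦2, 4↦1, 5↦0, 6↦4]  zeros at y ∈ {5}
  x = 4: [0↦6, 1↦0, 2↦5, 3↦5, 4↦5, 5↦3, 6↦4]  zeros at y ∈ {1}
  x = 5: [0↦4, 1↦2, 2↦2, 3↦2, 4↦0, 5↦1, 6↦3]  zeros at y ∈ {4}
  x = 6: [0↦4, 1↦3, 2↦2, 3↦6, 4↦6, 5↦0, 6↦0]  zeros at y ∈ {5, 6}
Collecting zeros: affine points = {(1, 2), (2, 5), (3, 5), (4, 1), (5, 4), (6, 5), (6, 6)}.
Total count |C(F_7)_aff| = 7.


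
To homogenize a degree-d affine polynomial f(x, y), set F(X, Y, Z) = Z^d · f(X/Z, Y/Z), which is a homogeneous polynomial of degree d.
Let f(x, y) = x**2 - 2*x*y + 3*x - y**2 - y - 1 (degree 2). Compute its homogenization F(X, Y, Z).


F(X, Y, Z) = X**2 - 2*X*Y + 3*X*Z - Y**2 - Y*Z - Z**2

deg(f) = 2.
Substitute x = X/Z, y = Y/Z into f, then multiply by Z^2.
  monomial 1·x^2·y^0 ↦ 1·X^2·Y^0·Z^0.
  monomial -2·x^1·y^1 ↦ -2·X^1·Y^1·Z^0.
  monomial 3·x^1·y^0 ↦ 3·X^1·Y^0·Z^1.
  monomial -1·x^0·y^2 ↦ -1·X^0·Y^2·Z^0.
  monomial -1·x^0·y^1 ↦ -1·X^0·Y^1·Z^1.
  monomial -1·x^0·y^0 ↦ -1·X^0·Y^0·Z^2.
Collecting: F(X, Y, Z) = X**2 - 2*X*Y + 3*X*Z - Y**2 - Y*Z - Z**2.


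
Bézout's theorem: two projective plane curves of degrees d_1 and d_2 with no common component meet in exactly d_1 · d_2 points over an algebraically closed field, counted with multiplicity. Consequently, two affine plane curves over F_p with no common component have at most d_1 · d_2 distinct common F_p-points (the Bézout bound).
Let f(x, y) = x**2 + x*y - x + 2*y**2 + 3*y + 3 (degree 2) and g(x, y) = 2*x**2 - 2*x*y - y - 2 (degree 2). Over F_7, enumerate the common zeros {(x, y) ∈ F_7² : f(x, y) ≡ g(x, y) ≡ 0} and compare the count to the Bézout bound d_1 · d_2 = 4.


Common zeros: ∅; count = 0; Bézout bound = 4.

deg(f) = 2, deg(g) = 2, so Bézout bound = 4.
Scan x ∈ F_7. For each x, list the y ∈ F_7 with f(x, y) ≡ 0 and those with g(x, y) ≡ 0 (mod 7); the common zeros in that column are the intersection.
  x = 0: f ≡ 0 at y ∈ ∅; g ≡ 0 at y ∈ {5}; common: ∅.
  x = 1: f ≡ 0 at y ∈ ∅; g ≡ 0 at y ∈ {0}; common: ∅.
  x = 2: f ≡ 0 at y ∈ ∅; g ≡ 0 at y ∈ {4}; common: ∅.
  x = 3: f ≡ 0 at y ∈ ∅; g ≡ 0 at y ∈ ∅; common: ∅.
  x = 4: f ≡ 0 at y ∈ ∅; g ≡ 0 at y ∈ {1}; common: ∅.
  x = 5: f ≡ 0 at y ∈ ∅; g ≡ 0 at y ∈ {5}; common: ∅.
  x = 6: f ≡ 0 at y ∈ ∅; g ≡ 0 at y ∈ {0}; common: ∅.
Collecting: common zeros = ∅, so the count is 0.
Comparison with the Bézout bound: 0 ≤ 4 = deg(f)·deg(g), as expected for curves with no common component (the affine F_7-count falls short of the bound because intersections may lie at infinity, over extension fields, or carry multiplicity).


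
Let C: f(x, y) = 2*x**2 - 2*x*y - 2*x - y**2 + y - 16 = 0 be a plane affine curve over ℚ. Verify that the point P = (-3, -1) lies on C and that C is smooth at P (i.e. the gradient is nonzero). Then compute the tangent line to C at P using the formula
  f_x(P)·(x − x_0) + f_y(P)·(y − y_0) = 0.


Tangent line at P: -12*x + 9*y - 27 = 0.

Step 1: f(-3, -1) = 0, so P lies on C.
Step 2: partial derivatives
  f_x(x, y) = 4*x - 2*y - 2, f_y(x, y) = -2*x - 2*y + 1.
  f_x(P) = -12, f_y(P) = 9 (gradient nonzero, so P is smooth).
Step 3: tangent line at P: -12·(x − -3) + 9·(y − -1) = 0.
Expanding: -12*x + 9*y - 27 = 0.


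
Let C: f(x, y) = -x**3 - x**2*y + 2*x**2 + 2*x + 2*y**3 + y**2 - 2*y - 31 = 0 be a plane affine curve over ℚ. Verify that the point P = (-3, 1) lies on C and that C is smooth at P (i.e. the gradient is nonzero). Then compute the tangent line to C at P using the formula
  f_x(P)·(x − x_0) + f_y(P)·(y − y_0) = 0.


Tangent line at P: -31*x - 3*y - 90 = 0.

Step 1: f(-3, 1) = 0, so P lies on C.
Step 2: partial derivatives
  f_x(x, y) = -3*x**2 - 2*x*y + 4*x + 2, f_y(x, y) = -x**2 + 6*y**2 + 2*y - 2.
  f_x(P) = -31, f_y(P) = -3 (gradient nonzero, so P is smooth).
Step 3: tangent line at P: -31·(x − -3) + -3·(y − 1) = 0.
Expanding: -31*x - 3*y - 90 = 0.


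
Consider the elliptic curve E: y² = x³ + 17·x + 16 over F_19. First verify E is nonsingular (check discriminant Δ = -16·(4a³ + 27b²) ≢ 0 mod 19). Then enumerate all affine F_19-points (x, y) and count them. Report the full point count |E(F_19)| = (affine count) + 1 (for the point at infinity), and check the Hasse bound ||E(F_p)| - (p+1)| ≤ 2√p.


Affine points = {(0, 4), (0, 15), (2, 1), (2, 18), (5, 6), (5, 13), (6, 7), (6, 12), (9, 9), (9, 10), (15, 6), (15, 13), (18, 6), (18, 13)}; affine count = 14; |E(F_19)| = 15.

Discriminant check: Δ ∝ 4a³ + 27b² = 4·17³ + 27·16² = 4·4913 + 27·256 ≡ 2 (mod 19). Nonzero ⇒ E is nonsingular.
For each x ∈ F_19, compute rhs = x³ + 17·x + 16 mod 19, then count y ∈ F_19 with y² ≡ rhs.
  x = 0: rhs = 16, matching y values: 4, 15 (2 points).
  x = 1: rhs = 15, matching y values: none (0 points).
  x = 2: rhs = 1, matching y values: 1, 18 (2 points).
  x = 3: rhs = 18, matching y values: none (0 points).
  x = 4: rhs = 15, matching y values: none (0 points).
  x = 5: rhs = 17, matching y values: 6, 13 (2 points).
  x = 6: rhs = 11, matching y values: 7, 12 (2 points).
  x = 7: rhs = 3, matching y values: none (0 points).
  x = 8: rhs = 18, matching y values: none (0 points).
  x = 9: rhs = 5, matching y values: 9, 10 (2 points).
  x = 10: rhs = 8, matching y values: none (0 points).
  x = 11: rhs = 14, matching y values: none (0 points).
  x = 12: rhs = 10, matching y values: none (0 points).
  x = 13: rhs = 2, matching y values: none (0 points).
  x = 14: rhs = 15, matching y values: none (0 points).
  x = 15: rhs = 17, matching y values: 6, 13 (2 points).
  x = 16: rhs = 14, matching y values: none (0 points).
  x = 17: rhs = 12, matching y values: none (0 points).
  x = 18: rhs = 17, matching y values: 6, 13 (2 points).
Total affine count: 14.
Full point count |E(F_19)| = 14 + 1 = 15.
Hasse bound: |15 − (19+1)| = |-5| = 5 ≤ 2√19 ≈ 8.7178 ✓.
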